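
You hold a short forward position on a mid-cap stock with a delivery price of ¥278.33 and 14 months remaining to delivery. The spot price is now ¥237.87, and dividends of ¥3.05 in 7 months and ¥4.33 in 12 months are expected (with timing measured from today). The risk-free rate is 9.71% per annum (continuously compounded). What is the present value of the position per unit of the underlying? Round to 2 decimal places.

PV(remaining dividends) I = 3.05·e^(−0.0971·7/12) + 4.33·e^(−0.0971·12/12) = 6.8114
Current forward F = (S − I)·e^(rT) = (237.87 − 6.8114)·e^(0.0971·14/12) = 231.0586 × 1.119949 = 258.7738
Value (long) = (F − K)·e^(−rT) = (258.7738 − 278.33) × 0.892898 = -17.4617
Short position value = −(long value) = ¥17.46

¥17.46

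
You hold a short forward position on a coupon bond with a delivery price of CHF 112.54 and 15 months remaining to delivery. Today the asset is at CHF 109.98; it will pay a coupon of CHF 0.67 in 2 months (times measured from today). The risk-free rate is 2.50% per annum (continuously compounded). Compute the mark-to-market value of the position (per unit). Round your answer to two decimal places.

PV(remaining coupons) I = 0.67·e^(−0.0250·2/12) = 0.6672
Current forward F = (S − I)·e^(rT) = (109.98 − 0.6672)·e^(0.0250·15/12) = 109.3128 × 1.031743 = 112.7827
Value (long) = (F − K)·e^(−rT) = (112.7827 − 112.54) × 0.969233 = 0.2352
Short position value = −(long value) = -CHF 0.24

-CHF 0.24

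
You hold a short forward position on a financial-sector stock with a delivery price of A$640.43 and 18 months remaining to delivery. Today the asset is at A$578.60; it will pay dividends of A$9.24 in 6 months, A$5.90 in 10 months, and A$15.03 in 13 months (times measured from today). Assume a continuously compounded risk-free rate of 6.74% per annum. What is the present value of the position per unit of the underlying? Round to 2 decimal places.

PV(remaining dividends) I = 9.24·e^(−0.0674·6/12) + 5.90·e^(−0.0674·10/12) + 15.03·e^(−0.0674·13/12) = 28.4832
Current forward F = (S − I)·e^(rT) = (578.60 − 28.4832)·e^(0.0674·18/12) = 550.1168 × 1.106387 = 608.6421
Value (long) = (F − K)·e^(−rT) = (608.6421 − 640.43) × 0.903843 = -28.7313
Short position value = −(long value) = A$28.73

A$28.73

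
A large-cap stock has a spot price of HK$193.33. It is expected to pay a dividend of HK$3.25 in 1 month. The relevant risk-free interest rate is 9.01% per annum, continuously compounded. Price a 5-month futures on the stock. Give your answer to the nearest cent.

PV(dividends) I = 3.25·e^(−0.0901·1/12)
I = 3.2257
F = (S − I)·e^(rT) = (193.33 − 3.2257) · e^(0.0901·5/12)
= 190.1043 · e^0.037542 = 190.1043 × 1.038256 = HK$197.38

HK$197.38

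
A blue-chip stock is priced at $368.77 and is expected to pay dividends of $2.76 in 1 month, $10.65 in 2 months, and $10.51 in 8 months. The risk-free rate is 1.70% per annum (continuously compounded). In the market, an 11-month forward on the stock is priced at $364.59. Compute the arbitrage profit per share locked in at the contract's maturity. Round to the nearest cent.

PV(dividends) I = 2.76·e^(−0.0170·1/12) + 10.65·e^(−0.0170·2/12) + 10.51·e^(−0.0170·8/12) = 23.7675
Fair forward F* = (S − I)·e^(rT) = (368.77 − 23.7675)·e^0.015583 = 345.0025 × 1.015705 = 350.4208
Market $364.59 > fair 350.4208: forward overpriced → cash-and-carry (borrow at r, buy the stock and collect the dividends, short the forward).
Profit at T = |F_mkt − F*| = |364.59 − 350.4208| = $14.17 per share

$14.17 per share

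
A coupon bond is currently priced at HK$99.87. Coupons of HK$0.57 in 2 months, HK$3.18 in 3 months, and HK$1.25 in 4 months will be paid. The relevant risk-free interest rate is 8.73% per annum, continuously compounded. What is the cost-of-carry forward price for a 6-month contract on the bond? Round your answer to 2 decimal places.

HK$99.22

PV(coupons) I = 0.57·e^(−0.0873·2/12) + 3.18·e^(−0.0873·3/12) + 1.25·e^(−0.0873·4/12)
I = 0.5618 + 3.1113 + 1.2141 = 4.8872
F = (S − I)·e^(rT) = (99.87 − 4.8872) · e^(0.0873·6/12)
= 94.9828 · e^0.043650 = 94.9828 × 1.044617 = HK$99.22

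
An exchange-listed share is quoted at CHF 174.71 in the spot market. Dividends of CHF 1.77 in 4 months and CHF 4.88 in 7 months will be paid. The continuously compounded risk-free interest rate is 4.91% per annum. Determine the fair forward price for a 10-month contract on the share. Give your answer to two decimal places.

PV(dividends) I = 1.77·e^(−0.0491·4/12) + 4.88·e^(−0.0491·7/12)
I = 1.7413 + 4.7422 = 6.4835
F = (S − I)·e^(rT) = (174.71 − 6.4835) · e^(0.0491·10/12)
= 168.2265 · e^0.040917 = 168.2265 × 1.041766 = CHF 175.25

CHF 175.25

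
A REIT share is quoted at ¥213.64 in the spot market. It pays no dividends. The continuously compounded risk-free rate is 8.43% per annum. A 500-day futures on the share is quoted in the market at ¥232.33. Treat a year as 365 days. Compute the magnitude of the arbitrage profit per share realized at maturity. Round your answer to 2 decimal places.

Fair futures: F* = S·e^(carry·T), with carry = r = 0.0843
F* = 213.64 · e^(0.0843 × 500/365) = 213.64 · e^0.115479 = 213.64 × 1.122411 = ¥239.7919
Market ¥232.33 < fair ¥239.7919: forward underpriced → reverse cash-and-carry (short spot, go long the forward).
At maturity, profit = |F_mkt − F*| = |232.33 − 239.7919| = ¥7.46 per share

¥7.46 per share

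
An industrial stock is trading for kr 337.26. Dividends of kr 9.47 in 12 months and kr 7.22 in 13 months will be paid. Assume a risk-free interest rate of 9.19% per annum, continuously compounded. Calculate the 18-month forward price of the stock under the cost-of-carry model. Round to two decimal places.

PV(dividends) I = 9.47·e^(−0.0919·12/12) + 7.22·e^(−0.0919·13/12)
I = 8.6385 + 6.5358 = 15.1743
F = (S − I)·e^(rT) = (337.26 − 15.1743) · e^(0.0919·18/12)
= 322.0857 · e^0.137850 = 322.0857 × 1.147803 = kr 369.69

kr 369.69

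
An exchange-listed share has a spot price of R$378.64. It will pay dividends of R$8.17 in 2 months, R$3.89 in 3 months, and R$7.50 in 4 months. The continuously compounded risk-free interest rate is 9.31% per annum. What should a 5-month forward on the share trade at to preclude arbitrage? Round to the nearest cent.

R$373.75

PV(dividends) I = 8.17·e^(−0.0931·2/12) + 3.89·e^(−0.0931·3/12) + 7.50·e^(−0.0931·4/12)
I = 8.0442 + 3.8005 + 7.2708 = 19.1155
F = (S − I)·e^(rT) = (378.64 − 19.1155) · e^(0.0931·5/12)
= 359.5245 · e^0.038792 = 359.5245 × 1.039554 = R$373.75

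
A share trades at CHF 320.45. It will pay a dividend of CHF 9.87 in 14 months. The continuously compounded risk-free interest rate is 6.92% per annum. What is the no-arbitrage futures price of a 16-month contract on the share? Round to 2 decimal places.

CHF 341.44

PV(dividends) I = 9.87·e^(−0.0692·14/12)
I = 9.1045
F = (S − I)·e^(rT) = (320.45 − 9.1045) · e^(0.0692·16/12)
= 311.3455 · e^0.092267 = 311.3455 × 1.096658 = CHF 341.44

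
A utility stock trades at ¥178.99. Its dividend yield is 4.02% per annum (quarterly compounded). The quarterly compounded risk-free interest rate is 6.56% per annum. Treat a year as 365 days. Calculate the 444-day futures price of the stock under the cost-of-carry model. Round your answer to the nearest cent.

¥184.53

F = S · (1+r/4)^(4T) / (1+q/4)^(4T)
= 178.99 × 1.082368 / 1.049860 = 178.99 × 1.030964
F = ¥184.53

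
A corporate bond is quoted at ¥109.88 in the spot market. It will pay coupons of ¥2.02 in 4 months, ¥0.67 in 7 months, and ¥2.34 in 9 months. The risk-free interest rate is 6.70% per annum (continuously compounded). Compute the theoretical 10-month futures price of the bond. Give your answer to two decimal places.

¥111.07

PV(coupons) I = 2.02·e^(−0.0670·4/12) + 0.67·e^(−0.0670·7/12) + 2.34·e^(−0.0670·9/12)
I = 1.9754 + 0.6443 + 2.2253 = 4.8450
F = (S − I)·e^(rT) = (109.88 − 4.8450) · e^(0.0670·10/12)
= 105.0350 · e^0.055833 = 105.0350 × 1.057421 = ¥111.07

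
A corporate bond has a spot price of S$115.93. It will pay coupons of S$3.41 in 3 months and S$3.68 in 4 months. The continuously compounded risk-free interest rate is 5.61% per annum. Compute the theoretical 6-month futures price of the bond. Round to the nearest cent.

S$112.06

PV(coupons) I = 3.41·e^(−0.0561·3/12) + 3.68·e^(−0.0561·4/12)
I = 3.3625 + 3.6118 = 6.9743
F = (S − I)·e^(rT) = (115.93 − 6.9743) · e^(0.0561·6/12)
= 108.9557 · e^0.028050 = 108.9557 × 1.028447 = S$112.06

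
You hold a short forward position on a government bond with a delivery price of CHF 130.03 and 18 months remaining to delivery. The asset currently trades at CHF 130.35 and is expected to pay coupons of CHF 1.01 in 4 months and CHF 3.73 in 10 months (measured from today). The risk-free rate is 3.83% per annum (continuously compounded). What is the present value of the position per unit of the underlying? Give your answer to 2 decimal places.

PV(remaining coupons) I = 1.01·e^(−0.0383·4/12) + 3.73·e^(−0.0383·10/12) = 4.6100
Current forward F = (S − I)·e^(rT) = (130.35 − 4.6100)·e^(0.0383·18/12) = 125.7400 × 1.059132 = 133.1753
Value (long) = (F − K)·e^(−rT) = (133.1753 − 130.03) × 0.944169 = 2.9697
Short position value = −(long value) = -CHF 2.97

-CHF 2.97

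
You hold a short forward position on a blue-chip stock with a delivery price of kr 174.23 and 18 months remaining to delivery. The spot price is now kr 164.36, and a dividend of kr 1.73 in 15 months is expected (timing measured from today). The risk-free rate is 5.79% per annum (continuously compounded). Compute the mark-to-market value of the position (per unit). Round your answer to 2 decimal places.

PV(remaining dividends) I = 1.73·e^(−0.0579·15/12) = 1.6092
Current forward F = (S − I)·e^(rT) = (164.36 − 1.6092)·e^(0.0579·18/12) = 162.7508 × 1.090733 = 177.5177
Value (long) = (F − K)·e^(−rT) = (177.5177 − 174.23) × 0.916815 = 3.0142
Short position value = −(long value) = -kr 3.01

-kr 3.01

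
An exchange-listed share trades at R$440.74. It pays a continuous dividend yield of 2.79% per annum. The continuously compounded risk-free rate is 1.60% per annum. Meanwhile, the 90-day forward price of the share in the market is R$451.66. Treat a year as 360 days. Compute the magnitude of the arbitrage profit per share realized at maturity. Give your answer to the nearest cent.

Fair forward: F* = S·e^(carry·T), with carry = (r − q) = 0.0160 − 0.0279 = -0.0119
F* = 440.74 · e^(-0.0119 × 90/360) = 440.74 · e^-0.002975 = 440.74 × 0.997029 = R$439.4306
Market R$451.66 > fair R$439.4306: forward overpriced → cash-and-carry (buy spot, short the forward).
At maturity, profit = |F_mkt − F*| = |451.66 − 439.4306| = R$12.23 per share

R$12.23 per share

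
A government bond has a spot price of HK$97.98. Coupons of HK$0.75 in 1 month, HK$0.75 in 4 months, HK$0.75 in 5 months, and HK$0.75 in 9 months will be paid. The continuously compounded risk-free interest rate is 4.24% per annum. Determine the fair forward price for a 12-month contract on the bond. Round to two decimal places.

HK$99.15

PV(coupons) I = 0.75·e^(−0.0424·1/12) + 0.75·e^(−0.0424·4/12) + 0.75·e^(−0.0424·5/12) + 0.75·e^(−0.0424·9/12)
I = 0.7474 + 0.7395 + 0.7369 + 0.7265 = 2.9503
F = (S − I)·e^(rT) = (97.98 − 2.9503) · e^(0.0424·12/12)
= 95.0297 · e^0.042400 = 95.0297 × 1.043312 = HK$99.15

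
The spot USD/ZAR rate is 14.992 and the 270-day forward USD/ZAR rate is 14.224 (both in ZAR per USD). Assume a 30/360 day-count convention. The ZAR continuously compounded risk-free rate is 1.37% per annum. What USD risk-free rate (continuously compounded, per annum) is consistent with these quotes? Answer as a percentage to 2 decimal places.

8.38%

F = S·e^((r_ZAR − r_USD)T) ⇒ r_USD = r_ZAR − ln(F/S)/T
ln(14.224/14.992) = -0.052586; /(270/360) = -0.070115
r_USD = 0.0137 + 0.070115 = 0.083815
r_USD = 8.38%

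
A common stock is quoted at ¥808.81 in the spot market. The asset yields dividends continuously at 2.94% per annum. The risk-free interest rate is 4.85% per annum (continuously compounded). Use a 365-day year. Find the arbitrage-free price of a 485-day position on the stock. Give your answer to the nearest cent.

¥829.60

F = S·e^((r − q)T) = 808.81 · e^((0.0485 − 0.0294) × 485/365)
= 808.81 · e^0.025379 = 808.81 × 1.025704
F = ¥829.60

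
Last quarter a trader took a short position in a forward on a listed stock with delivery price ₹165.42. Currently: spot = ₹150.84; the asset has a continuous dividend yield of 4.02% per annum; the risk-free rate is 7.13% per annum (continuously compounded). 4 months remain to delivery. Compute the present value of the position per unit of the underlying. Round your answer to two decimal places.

Current fair forward for the remaining 4 months: F = S·e^((r − q)·T), (r − q) = 0.0713 − 0.0402 = 0.0311
F = 150.84 · e^(0.0311 × 4/12) = 150.84 × 1.010421 = 152.4119
Value of long forward = (F − K)·e^(−rT) = (152.4119 − 165.42) · e^(−0.0713·4/12)
= -13.0081 × 0.976514 = -12.70
Short position value = −(long value) = ₹12.70

₹12.70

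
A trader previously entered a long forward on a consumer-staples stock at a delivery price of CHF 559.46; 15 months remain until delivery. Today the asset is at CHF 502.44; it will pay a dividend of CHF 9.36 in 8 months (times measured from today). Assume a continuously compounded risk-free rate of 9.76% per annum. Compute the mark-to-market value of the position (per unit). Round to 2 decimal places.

-CHF 1.54

PV(remaining dividends) I = 9.36·e^(−0.0976·8/12) = 8.7704
Current forward F = (S − I)·e^(rT) = (502.44 − 8.7704)·e^(0.0976·15/12) = 493.6696 × 1.129754 = 557.7252
Value (long) = (F − K)·e^(−rT) = (557.7252 − 559.46) × 0.885148 = -1.5356
Value = -CHF 1.54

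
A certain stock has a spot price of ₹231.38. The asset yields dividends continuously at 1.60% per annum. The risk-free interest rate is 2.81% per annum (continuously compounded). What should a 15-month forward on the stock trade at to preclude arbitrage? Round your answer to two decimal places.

₹234.91

F = S·e^((r − q)T) = 231.38 · e^((0.0281 − 0.0160) × 15/12)
= 231.38 · e^0.015125 = 231.38 × 1.015240
F = ₹234.91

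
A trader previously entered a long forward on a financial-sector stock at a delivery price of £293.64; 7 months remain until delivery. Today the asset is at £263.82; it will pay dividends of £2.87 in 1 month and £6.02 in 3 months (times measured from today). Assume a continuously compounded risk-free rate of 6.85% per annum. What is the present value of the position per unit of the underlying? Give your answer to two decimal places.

-£27.09

PV(remaining dividends) I = 2.87·e^(−0.0685·1/12) + 6.02·e^(−0.0685·3/12) = 8.7714
Current forward F = (S − I)·e^(rT) = (263.82 − 8.7714)·e^(0.0685·7/12) = 255.0486 × 1.040767 = 265.4462
Value (long) = (F − K)·e^(−rT) = (265.4462 − 293.64) × 0.960829 = -27.0894
Value = -£27.09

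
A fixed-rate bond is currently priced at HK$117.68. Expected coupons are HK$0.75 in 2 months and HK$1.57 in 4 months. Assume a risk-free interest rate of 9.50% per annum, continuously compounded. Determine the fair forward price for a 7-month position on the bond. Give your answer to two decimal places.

HK$122.00

PV(coupons) I = 0.75·e^(−0.0950·2/12) + 1.57·e^(−0.0950·4/12)
I = 0.7382 + 1.5211 = 2.2593
F = (S − I)·e^(rT) = (117.68 − 2.2593) · e^(0.0950·7/12)
= 115.4207 · e^0.055417 = 115.4207 × 1.056981 = HK$122.00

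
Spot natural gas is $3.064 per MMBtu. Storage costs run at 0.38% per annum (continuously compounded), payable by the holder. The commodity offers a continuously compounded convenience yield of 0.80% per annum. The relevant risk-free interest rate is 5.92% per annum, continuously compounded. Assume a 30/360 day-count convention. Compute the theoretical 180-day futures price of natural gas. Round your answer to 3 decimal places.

Net carry = r + u − y = 0.0592 + 0.0038 − 0.0080 = 0.0550
F = S·e^((r+u−y)T) = 3.064 · e^(0.0550 × 180/360) = 3.064 · e^0.027500
= 3.064 × 1.027882 = $3.149 per MMBtu

$3.149 per MMBtu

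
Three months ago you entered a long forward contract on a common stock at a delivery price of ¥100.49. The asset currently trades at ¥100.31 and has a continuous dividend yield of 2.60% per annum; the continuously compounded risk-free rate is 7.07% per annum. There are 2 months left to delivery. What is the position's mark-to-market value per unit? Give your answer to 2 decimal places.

Current fair forward for the remaining 2 months: F = S·e^((r − q)·T), (r − q) = 0.0707 − 0.0260 = 0.0447
F = 100.31 · e^(0.0447 × 2/12) = 100.31 × 1.007478 = 101.0601
Value of long forward = (F − K)·e^(−rT) = (101.0601 − 100.49) · e^(−0.0707·2/12)
= 0.5701 × 0.988286 = 0.56

¥0.56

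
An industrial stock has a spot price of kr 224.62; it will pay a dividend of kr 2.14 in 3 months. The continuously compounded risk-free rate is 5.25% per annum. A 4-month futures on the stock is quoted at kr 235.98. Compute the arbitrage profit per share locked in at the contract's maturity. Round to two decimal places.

kr 9.54 per share

PV(dividends) I = 2.14·e^(−0.0525·3/12) = 2.1121
Fair futures F* = (S − I)·e^(rT) = (224.62 − 2.1121)·e^0.017500 = 222.5079 × 1.017654 = 226.4361
Market kr 235.98 > fair 226.4361: forward overpriced → cash-and-carry (borrow at r, buy the stock and collect the dividends, short the forward).
Profit at T = |F_mkt − F*| = |235.98 − 226.4361| = kr 9.54 per share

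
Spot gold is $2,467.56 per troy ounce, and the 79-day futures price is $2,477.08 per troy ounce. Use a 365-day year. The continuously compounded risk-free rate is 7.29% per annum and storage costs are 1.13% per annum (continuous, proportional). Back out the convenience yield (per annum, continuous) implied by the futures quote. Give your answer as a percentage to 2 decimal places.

F = S·e^((r+u−y)T) ⇒ (r+u−y) = ln(F/S)/T
ln(2477.08/2467.56) = 0.003851; /T ⇒ 0.017793
y = r + u − ln(F/S)/T = 0.0729 + 0.0113 − 0.017793 = 0.066407
y = 6.64%

6.64%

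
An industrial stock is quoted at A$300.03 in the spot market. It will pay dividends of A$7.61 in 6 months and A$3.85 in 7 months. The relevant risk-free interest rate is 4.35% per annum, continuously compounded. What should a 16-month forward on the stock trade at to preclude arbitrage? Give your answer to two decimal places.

PV(dividends) I = 7.61·e^(−0.0435·6/12) + 3.85·e^(−0.0435·7/12)
I = 7.4463 + 3.7535 = 11.1998
F = (S − I)·e^(rT) = (300.03 − 11.1998) · e^(0.0435·16/12)
= 288.8302 · e^0.058000 = 288.8302 × 1.059715 = A$306.08

A$306.08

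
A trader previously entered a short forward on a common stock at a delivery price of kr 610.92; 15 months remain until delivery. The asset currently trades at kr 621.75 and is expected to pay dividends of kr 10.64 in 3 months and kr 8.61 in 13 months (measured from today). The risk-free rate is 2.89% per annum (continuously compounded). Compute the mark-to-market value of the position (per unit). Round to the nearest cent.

PV(remaining dividends) I = 10.64·e^(−0.0289·3/12) + 8.61·e^(−0.0289·13/12) = 18.9080
Current forward F = (S − I)·e^(rT) = (621.75 − 18.9080)·e^(0.0289·15/12) = 602.8420 × 1.036785 = 625.0175
Value (long) = (F − K)·e^(−rT) = (625.0175 − 610.92) × 0.964520 = 13.5973
Short position value = −(long value) = -kr 13.60

-kr 13.60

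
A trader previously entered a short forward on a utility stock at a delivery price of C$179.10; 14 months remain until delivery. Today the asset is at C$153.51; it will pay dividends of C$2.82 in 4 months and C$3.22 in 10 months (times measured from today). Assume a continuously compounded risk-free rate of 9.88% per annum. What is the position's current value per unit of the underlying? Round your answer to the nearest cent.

C$11.79

PV(remaining dividends) I = 2.82·e^(−0.0988·4/12) + 3.22·e^(−0.0988·10/12) = 5.6941
Current forward F = (S − I)·e^(rT) = (153.51 − 5.6941)·e^(0.0988·14/12) = 147.8159 × 1.122173 = 165.8750
Value (long) = (F − K)·e^(−rT) = (165.8750 − 179.10) × 0.891128 = -11.7852
Short position value = −(long value) = C$11.79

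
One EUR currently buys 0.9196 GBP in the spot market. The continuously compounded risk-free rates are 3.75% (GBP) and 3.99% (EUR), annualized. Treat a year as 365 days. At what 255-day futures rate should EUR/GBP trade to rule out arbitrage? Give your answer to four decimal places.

0.9181

F = S·e^((r_GBP − r_EUR)T) = 0.9196 · e^((0.0375 − 0.0399) × 255/365)
= 0.9196 · e^-0.001677 = 0.9196 × 0.998324
F = 0.9181 GBP per EUR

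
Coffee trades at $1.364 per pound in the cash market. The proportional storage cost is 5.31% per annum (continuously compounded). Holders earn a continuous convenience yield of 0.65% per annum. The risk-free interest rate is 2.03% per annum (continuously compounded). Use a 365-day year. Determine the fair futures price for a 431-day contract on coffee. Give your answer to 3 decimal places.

$1.476 per pound

Net carry = r + u − y = 0.0203 + 0.0531 − 0.0065 = 0.0669
F = S·e^((r+u−y)T) = 1.364 · e^(0.0669 × 431/365) = 1.364 · e^0.078997
= 1.364 × 1.082201 = $1.476 per pound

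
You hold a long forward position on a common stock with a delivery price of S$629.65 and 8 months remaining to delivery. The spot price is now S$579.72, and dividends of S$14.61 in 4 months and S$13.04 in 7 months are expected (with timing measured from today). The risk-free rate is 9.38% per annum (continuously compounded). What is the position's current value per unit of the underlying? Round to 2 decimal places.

-S$38.27

PV(remaining dividends) I = 14.61·e^(−0.0938·4/12) + 13.04·e^(−0.0938·7/12) = 26.5059
Current forward F = (S − I)·e^(rT) = (579.72 − 26.5059)·e^(0.0938·8/12) = 553.2141 × 1.064530 = 588.9130
Value (long) = (F − K)·e^(−rT) = (588.9130 − 629.65) × 0.939382 = -38.2676
Value = -S$38.27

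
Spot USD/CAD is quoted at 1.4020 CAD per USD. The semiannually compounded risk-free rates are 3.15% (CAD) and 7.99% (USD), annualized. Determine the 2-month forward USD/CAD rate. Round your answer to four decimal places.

1.3910

By covered interest parity, F = S · (1+r_CAD/2)^(2T) / (1+r_USD/2)^(2T)
= 1.4020 × 1.005223 / 1.013143 = 1.4020 × 0.992183
F = 1.3910 CAD per USD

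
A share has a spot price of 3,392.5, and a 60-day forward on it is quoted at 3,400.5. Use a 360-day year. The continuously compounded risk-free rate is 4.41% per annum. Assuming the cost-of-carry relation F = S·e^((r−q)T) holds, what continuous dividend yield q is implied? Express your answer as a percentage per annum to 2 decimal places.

From F = S·e^((r−q)T): (r − q) = ln(F/S)/T
ln(3400.5/3392.5) = ln(1.002358) = 0.002355
(r − q) = 0.002355 / (60/360) = 0.014130
q = r − ln(F/S)/T = 0.0441 − 0.014130 = 0.029970
q = 3.00%

3.00%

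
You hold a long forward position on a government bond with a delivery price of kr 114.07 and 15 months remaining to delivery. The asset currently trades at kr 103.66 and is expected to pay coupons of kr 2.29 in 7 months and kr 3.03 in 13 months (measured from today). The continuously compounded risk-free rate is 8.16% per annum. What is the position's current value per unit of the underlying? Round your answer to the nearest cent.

-kr 4.31

PV(remaining coupons) I = 2.29·e^(−0.0816·7/12) + 3.03·e^(−0.0816·13/12) = 4.9572
Current forward F = (S − I)·e^(rT) = (103.66 − 4.9572)·e^(0.0816·15/12) = 98.7028 × 1.107383 = 109.3018
Value (long) = (F − K)·e^(−rT) = (109.3018 − 114.07) × 0.903030 = -4.3058
Value = -kr 4.31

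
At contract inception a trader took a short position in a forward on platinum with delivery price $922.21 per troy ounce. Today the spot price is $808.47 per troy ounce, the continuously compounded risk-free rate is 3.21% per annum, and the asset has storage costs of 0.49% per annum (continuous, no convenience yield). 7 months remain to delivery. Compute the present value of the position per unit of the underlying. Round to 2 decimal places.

$94.32 per troy ounce

Current fair forward for the remaining 7 months: F = S·e^((r + u)·T), (r + u) = 0.0321 + 0.0049 = 0.0370
F = 808.47 · e^(0.0370 × 7/12) = 808.47 × 1.021818 = 826.1092
Value of long forward = (F − K)·e^(−rT) = (826.1092 − 922.21) · e^(−0.0321·7/12)
= -96.1008 × 0.981449 = -94.32
Short position value = −(long value) = $94.32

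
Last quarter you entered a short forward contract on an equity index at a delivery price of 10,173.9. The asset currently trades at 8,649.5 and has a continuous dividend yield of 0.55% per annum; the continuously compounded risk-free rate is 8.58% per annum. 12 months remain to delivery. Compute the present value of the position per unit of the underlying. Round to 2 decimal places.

735.32

Current fair forward for the remaining 12 months: F = S·e^((r − q)·T), (r − q) = 0.0858 − 0.0055 = 0.0803
F = 8649.5 · e^(0.0803 × 12/12) = 8649.5 × 1.08361210 = 9372.7029
Value of long forward = (F − K)·e^(−rT) = (9372.7029 − 10173.9) · e^(−0.0858·12/12)
= -801.1971 × 0.91777777 = -735.32
Short position value = −(long value) = 735.32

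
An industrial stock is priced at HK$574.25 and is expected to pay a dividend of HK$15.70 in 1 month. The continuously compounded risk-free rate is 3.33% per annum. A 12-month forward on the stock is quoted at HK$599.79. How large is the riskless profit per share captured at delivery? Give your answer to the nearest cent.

HK$22.28 per share

PV(dividends) I = 15.70·e^(−0.0333·1/12) = 15.6565
Fair forward F* = (S − I)·e^(rT) = (574.25 − 15.6565)·e^0.033300 = 558.5935 × 1.033861 = 577.5080
Market HK$599.79 > fair 577.5080: forward overpriced → cash-and-carry (borrow at r, buy the stock and collect the dividends, short the forward).
Profit at T = |F_mkt − F*| = |599.79 − 577.5080| = HK$22.28 per share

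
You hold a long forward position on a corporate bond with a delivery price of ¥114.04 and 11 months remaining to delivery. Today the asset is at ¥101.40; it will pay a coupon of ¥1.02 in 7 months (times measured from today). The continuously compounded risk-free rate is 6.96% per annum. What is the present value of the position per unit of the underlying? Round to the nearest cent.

PV(remaining coupons) I = 1.02·e^(−0.0696·7/12) = 0.9794
Current forward F = (S − I)·e^(rT) = (101.40 − 0.9794)·e^(0.0696·11/12) = 100.4206 × 1.065879 = 107.0362
Value (long) = (F − K)·e^(−rT) = (107.0362 − 114.04) × 0.938193 = -6.5709
Value = -¥6.57

-¥6.57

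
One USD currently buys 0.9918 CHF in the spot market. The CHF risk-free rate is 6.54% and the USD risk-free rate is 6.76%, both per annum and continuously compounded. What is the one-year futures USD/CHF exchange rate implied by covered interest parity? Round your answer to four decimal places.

0.9896

F = S·e^((r_CHF − r_USD)T) = 0.9918 · e^((0.0654 − 0.0676) × 12/12)
= 0.9918 · e^-0.002200 = 0.9918 × 0.997802
F = 0.9896 CHF per USD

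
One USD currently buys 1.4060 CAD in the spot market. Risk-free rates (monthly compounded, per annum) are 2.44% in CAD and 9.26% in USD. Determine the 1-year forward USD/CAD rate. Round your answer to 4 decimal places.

By covered interest parity, F = S · (1+r_CAD/12)^(12T) / (1+r_USD/12)^(12T)
= 1.4060 × 1.024675 / 1.096633 = 1.4060 × 0.934383
F = 1.3137 CAD per USD

1.3137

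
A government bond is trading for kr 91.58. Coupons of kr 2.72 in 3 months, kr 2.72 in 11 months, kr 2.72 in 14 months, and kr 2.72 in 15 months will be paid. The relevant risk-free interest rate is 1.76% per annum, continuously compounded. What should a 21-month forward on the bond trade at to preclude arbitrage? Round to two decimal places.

kr 83.40

PV(coupons) I = 2.72·e^(−0.0176·3/12) + 2.72·e^(−0.0176·11/12) + 2.72·e^(−0.0176·14/12) + 2.72·e^(−0.0176·15/12)
I = 2.7081 + 2.6765 + 2.6647 + 2.6608 = 10.7101
F = (S − I)·e^(rT) = (91.58 − 10.7101) · e^(0.0176·21/12)
= 80.8699 · e^0.030800 = 80.8699 × 1.031279 = kr 83.40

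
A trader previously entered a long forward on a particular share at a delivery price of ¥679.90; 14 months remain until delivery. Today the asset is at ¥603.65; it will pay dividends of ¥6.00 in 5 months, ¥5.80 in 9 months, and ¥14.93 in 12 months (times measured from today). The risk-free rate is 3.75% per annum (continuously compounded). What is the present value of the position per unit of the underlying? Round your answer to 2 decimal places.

-¥73.07

PV(remaining dividends) I = 6.00·e^(−0.0375·5/12) + 5.80·e^(−0.0375·9/12) + 14.93·e^(−0.0375·12/12) = 25.9266
Current forward F = (S − I)·e^(rT) = (603.65 − 25.9266)·e^(0.0375·14/12) = 577.7234 × 1.044721 = 603.5598
Value (long) = (F − K)·e^(−rT) = (603.5598 − 679.90) × 0.957193 = -73.0723
Value = -¥73.07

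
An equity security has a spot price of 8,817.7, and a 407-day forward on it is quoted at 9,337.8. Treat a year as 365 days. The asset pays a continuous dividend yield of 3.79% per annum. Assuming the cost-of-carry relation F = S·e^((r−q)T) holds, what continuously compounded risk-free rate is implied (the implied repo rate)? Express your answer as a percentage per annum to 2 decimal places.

8.93%

From F = S·e^((r−q)T): (r − q) = ln(F/S)/T
ln(9337.8/8817.7) = ln(1.058984) = 0.057310
(r − q) = 0.057310 / (407/365) = 0.051396
r = ln(F/S)/T + q = 0.051396 + 0.0379 = 0.089296
r = 8.93%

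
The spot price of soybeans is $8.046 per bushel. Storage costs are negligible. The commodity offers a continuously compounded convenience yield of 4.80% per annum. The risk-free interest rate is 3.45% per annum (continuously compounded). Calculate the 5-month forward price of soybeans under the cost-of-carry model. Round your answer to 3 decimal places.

$8.001 per bushel

Net carry = r + u − y = 0.0345 + 0.0000 − 0.0480 = -0.0135
F = S·e^((r+u−y)T) = 8.046 · e^(-0.0135 × 5/12) = 8.046 · e^-0.005625
= 8.046 × 0.994391 = $8.001 per bushel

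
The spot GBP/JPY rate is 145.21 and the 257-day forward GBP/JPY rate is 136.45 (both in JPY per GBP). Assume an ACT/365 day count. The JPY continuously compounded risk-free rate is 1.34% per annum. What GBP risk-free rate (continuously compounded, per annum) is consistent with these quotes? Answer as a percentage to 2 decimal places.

F = S·e^((r_JPY − r_GBP)T) ⇒ r_GBP = r_JPY − ln(F/S)/T
ln(136.45/145.21) = -0.062223; /(257/365) = -0.088371
r_GBP = 0.0134 + 0.088371 = 0.101771
r_GBP = 10.18%

10.18%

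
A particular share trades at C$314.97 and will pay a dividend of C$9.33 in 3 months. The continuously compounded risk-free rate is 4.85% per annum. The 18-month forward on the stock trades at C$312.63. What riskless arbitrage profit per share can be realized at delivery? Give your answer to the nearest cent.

C$16.20 per share

PV(dividends) I = 9.33·e^(−0.0485·3/12) = 9.2176
Fair forward F* = (S − I)·e^(rT) = (314.97 − 9.2176)·e^0.072750 = 305.7524 × 1.075462 = 328.8251
Market C$312.63 < fair 328.8251: forward underpriced → reverse cash-and-carry (short the stock, invest proceeds at r, pay the dividends, go long the forward).
Profit at T = |F_mkt − F*| = |312.63 − 328.8251| = C$16.20 per share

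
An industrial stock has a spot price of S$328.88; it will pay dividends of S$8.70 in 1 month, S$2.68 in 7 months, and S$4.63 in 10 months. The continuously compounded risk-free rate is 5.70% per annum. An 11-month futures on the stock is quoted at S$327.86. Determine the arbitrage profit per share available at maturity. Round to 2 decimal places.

S$2.15 per share

PV(dividends) I = 8.70·e^(−0.0570·1/12) + 2.68·e^(−0.0570·7/12) + 4.63·e^(−0.0570·10/12) = 15.6663
Fair futures F* = (S − I)·e^(rT) = (328.88 − 15.6663)·e^0.052250 = 313.2137 × 1.053639 = 330.0142
Market S$327.86 < fair 330.0142: forward underpriced → reverse cash-and-carry (short the stock, invest proceeds at r, pay the dividends, go long the forward).
Profit at T = |F_mkt − F*| = |327.86 − 330.0142| = S$2.15 per share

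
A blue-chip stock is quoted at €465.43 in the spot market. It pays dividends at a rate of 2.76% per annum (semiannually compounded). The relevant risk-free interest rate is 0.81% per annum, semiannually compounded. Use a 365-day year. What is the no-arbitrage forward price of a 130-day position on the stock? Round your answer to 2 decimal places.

F = S · (1+r/2)^(2T) / (1+q/2)^(2T)
= 465.43 × 1.002883 / 1.009811 = 465.43 × 0.993139
F = €462.24

€462.24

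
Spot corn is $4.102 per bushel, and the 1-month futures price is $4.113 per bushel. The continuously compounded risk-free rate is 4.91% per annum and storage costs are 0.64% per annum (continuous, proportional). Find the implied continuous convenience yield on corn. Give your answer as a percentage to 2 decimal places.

F = S·e^((r+u−y)T) ⇒ (r+u−y) = ln(F/S)/T
ln(4.113/4.102) = 0.002678; /T ⇒ 0.032136
y = r + u − ln(F/S)/T = 0.0491 + 0.0064 − 0.032136 = 0.023364
y = 2.34%

2.34%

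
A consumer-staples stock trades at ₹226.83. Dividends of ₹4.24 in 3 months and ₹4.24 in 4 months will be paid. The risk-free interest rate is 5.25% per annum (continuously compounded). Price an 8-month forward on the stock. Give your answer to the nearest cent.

PV(dividends) I = 4.24·e^(−0.0525·3/12) + 4.24·e^(−0.0525·4/12)
I = 4.1847 + 4.1664 = 8.3511
F = (S − I)·e^(rT) = (226.83 − 8.3511) · e^(0.0525·8/12)
= 218.4789 · e^0.035000 = 218.4789 × 1.035620 = ₹226.26

₹226.26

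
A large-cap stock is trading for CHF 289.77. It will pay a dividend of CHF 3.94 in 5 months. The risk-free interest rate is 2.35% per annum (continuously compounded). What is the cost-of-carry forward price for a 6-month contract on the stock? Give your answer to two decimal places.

CHF 289.25

PV(dividends) I = 3.94·e^(−0.0235·5/12)
I = 3.9016
F = (S − I)·e^(rT) = (289.77 − 3.9016) · e^(0.0235·6/12)
= 285.8684 · e^0.011750 = 285.8684 × 1.011819 = CHF 289.25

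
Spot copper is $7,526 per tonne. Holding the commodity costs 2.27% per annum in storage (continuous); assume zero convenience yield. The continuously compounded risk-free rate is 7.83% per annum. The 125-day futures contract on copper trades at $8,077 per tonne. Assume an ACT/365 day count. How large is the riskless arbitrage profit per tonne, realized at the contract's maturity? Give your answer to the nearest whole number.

$286 per tonne

Fair futures: F* = S·e^(carry·T), with carry = (r + u) = 0.0783 + 0.0227 = 0.1010
F* = 7526 · e^(0.1010 × 125/365) = 7526 · e^0.034589 = 7526 × 1.035194 = $7790.8700
Market $8077 > fair $7790.8700: forward overpriced → cash-and-carry (buy spot, short the forward).
At maturity, profit = |F_mkt − F*| = |8077 − 7790.8700| = $286 per tonne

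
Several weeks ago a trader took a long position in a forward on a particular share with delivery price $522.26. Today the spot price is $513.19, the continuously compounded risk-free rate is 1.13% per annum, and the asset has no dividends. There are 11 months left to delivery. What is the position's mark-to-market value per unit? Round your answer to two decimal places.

-$3.69

Current fair forward for the remaining 11 months: F = S·e^(r·T), r = 0.0113
F = 513.19 · e^(0.0113 × 11/12) = 513.19 × 1.010412 = 518.5333
Value of long forward = (F − K)·e^(−rT) = (518.5333 − 522.26) · e^(−0.0113·11/12)
= -3.7267 × 0.989695 = -3.69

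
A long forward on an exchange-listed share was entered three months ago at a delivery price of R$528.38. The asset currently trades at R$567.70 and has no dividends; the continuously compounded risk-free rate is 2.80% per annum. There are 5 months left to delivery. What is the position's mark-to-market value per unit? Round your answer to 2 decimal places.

Current fair forward for the remaining 5 months: F = S·e^(r·T), r = 0.0280
F = 567.70 · e^(0.0280 × 5/12) = 567.70 × 1.011735 = 574.3620
Value of long forward = (F − K)·e^(−rT) = (574.3620 − 528.38) · e^(−0.0280·5/12)
= 45.9820 × 0.988401 = 45.45

R$45.45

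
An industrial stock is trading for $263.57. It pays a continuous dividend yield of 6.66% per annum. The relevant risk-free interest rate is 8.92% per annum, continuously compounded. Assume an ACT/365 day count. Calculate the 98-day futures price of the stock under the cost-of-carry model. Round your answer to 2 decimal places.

F = S·e^((r − q)T) = 263.57 · e^((0.0892 − 0.0666) × 98/365)
= 263.57 · e^0.006068 = 263.57 × 1.006086
F = $265.17

$265.17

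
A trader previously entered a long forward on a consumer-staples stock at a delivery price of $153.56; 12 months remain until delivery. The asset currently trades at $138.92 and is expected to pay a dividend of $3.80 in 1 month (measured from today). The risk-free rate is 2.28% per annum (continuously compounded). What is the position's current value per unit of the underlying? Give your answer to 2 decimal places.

-$14.97

PV(remaining dividends) I = 3.80·e^(−0.0228·1/12) = 3.7928
Current forward F = (S − I)·e^(rT) = (138.92 − 3.7928)·e^(0.0228·12/12) = 135.1272 × 1.023062 = 138.2435
Value (long) = (F − K)·e^(−rT) = (138.2435 − 153.56) × 0.977458 = -14.9712
Value = -$14.97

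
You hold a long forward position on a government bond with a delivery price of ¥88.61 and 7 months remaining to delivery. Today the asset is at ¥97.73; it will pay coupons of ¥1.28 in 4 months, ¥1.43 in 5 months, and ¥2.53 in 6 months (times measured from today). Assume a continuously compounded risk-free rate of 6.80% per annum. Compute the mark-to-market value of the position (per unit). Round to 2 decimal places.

PV(remaining coupons) I = 1.28·e^(−0.0680·4/12) + 1.43·e^(−0.0680·5/12) + 2.53·e^(−0.0680·6/12) = 5.0868
Current forward F = (S − I)·e^(rT) = (97.73 − 5.0868)·e^(0.0680·7/12) = 92.6432 × 1.040464 = 96.3919
Value (long) = (F − K)·e^(−rT) = (96.3919 − 88.61) × 0.961110 = 7.4793
Value = ¥7.48

¥7.48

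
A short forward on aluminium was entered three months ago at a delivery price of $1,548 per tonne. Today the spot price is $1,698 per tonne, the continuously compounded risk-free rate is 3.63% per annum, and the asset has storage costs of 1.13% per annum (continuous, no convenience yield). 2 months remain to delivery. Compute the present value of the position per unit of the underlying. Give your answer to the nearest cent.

Current fair forward for the remaining 2 months: F = S·e^((r + u)·T), (r + u) = 0.0363 + 0.0113 = 0.0476
F = 1698 · e^(0.0476 × 2/12) = 1698 × 1.00796489 = 1711.5244
Value of long forward = (F − K)·e^(−rT) = (1711.5244 − 1548) · e^(−0.0363·2/12)
= 163.5244 × 0.99396826 = 162.54
Short position value = −(long value) = -$162.54

-$162.54 per tonne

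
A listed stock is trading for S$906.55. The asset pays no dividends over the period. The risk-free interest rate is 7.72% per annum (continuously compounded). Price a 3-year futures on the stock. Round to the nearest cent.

F = S·e^(rT) = 906.55 · e^(0.0772 × 3)
= 906.55 · e^0.231600 = 906.55 × 1.260615
F = S$1,142.81

S$1,142.81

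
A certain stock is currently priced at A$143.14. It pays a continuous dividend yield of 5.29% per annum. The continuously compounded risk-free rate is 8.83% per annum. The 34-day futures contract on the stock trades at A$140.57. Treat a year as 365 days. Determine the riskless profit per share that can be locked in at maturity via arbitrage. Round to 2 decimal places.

A$3.04 per share

Fair futures: F* = S·e^(carry·T), with carry = (r − q) = 0.0883 − 0.0529 = 0.0354
F* = 143.14 · e^(0.0354 × 34/365) = 143.14 · e^0.003298 = 143.14 × 1.003303 = A$143.6128
Market A$140.57 < fair A$143.6128: forward underpriced → reverse cash-and-carry (short spot, go long the forward).
At maturity, profit = |F_mkt − F*| = |140.57 − 143.6128| = A$3.04 per share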